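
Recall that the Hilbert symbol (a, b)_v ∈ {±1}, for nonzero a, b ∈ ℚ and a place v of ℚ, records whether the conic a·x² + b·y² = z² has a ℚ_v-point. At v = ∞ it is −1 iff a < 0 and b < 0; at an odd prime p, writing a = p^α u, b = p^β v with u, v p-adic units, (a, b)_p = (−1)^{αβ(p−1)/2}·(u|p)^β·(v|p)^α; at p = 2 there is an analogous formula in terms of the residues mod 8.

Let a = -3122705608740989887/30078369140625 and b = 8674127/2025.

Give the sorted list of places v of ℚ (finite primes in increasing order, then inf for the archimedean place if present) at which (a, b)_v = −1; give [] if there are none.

(a, b) ≡ (-7, 1463) mod (ℚ^×)²; places V = {2, 3, 5, 7, 11, 13, 19, ∞}.
(a,b)_3: α=-6, u≡2; β=-4, v≡2 (mod 3); (2|3)=-1, (2|3)=-1; sign (−1)^0·-1^-4·-1^-6 = +1.
(a,b)_5: α=-12, u≡3; β=-2, v≡2 (mod 5); (3|5)=-1, (2|5)=-1; sign (−1)^0·-1^-2·-1^-12 = +1.
(a,b)_7: α=9, u≡6; β=3, v≡6 (mod 7); (6|7)=-1, (6|7)=-1; sign (−1)^1·-1^3·-1^9 = -1.
(a,b)_11: α=8, u≡9; β=3, v≡5 (mod 11); (9|11)=+1, (5|11)=+1; sign (−1)^0·+1^3·+1^8 = +1.
(a,b)_13: α=-2, u≡8; β=0, v≡2 (mod 13); (8|13)=-1, (2|13)=-1; sign (−1)^0·-1^0·-1^-2 = +1.
(a,b)_∞: sgn(-7)=−, sgn(1463)=+, so +1.
(a,b)_2: α=0, β=0; u≡1, v≡7 (mod 8); ε(u)ε(v)=0·1, αω(v)=0·0, βω(u)=0·0; sum ≡ 0  ⇒  +1.
(a,b)_19: α=2, u≡13; β=1, v≡7 (mod 19); (13|19)=-1, (7|19)=+1; sign (−1)^0·-1^1·+1^2 = -1.
Ram(-7, 1463) = {7, 19}; no ℚ_7-point on the conic.

[7, 19]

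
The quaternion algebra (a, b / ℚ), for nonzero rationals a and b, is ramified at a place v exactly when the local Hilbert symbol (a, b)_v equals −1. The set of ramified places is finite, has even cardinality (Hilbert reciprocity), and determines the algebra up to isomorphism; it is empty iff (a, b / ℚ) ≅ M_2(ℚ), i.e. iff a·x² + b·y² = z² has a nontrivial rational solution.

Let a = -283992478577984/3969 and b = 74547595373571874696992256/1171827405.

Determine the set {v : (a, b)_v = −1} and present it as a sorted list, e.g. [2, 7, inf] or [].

Mod squares: a ≡ -351509, b ≡ 3230. Check v ∈ {∞, 2, 3, 5, 7, 11, 17, 19, 23, 29, 31}.
v=19: a=19^2·(≡8), b=19^3·(≡12) mod 19; (8|19)=-1, (12|19)=-1; (−1)^{2·3·9}·(-1)^3·(-1)^2 = -1.
v=∞: -351509 < 0 and 3230 > 0  ⇒  (a,b)_∞ = +1.
v=3: a=3^-4·(≡1), b=3^-14·(≡2) mod 3; (1|3)=+1, (2|3)=-1; (−1)^{-4·-14·1}·(+1)^-14·(-1)^-4 = +1.
v=17: a=17^3·(≡3), b=17^7·(≡11) mod 17; (3|17)=-1, (11|17)=-1; (−1)^{3·7·8}·(-1)^7·(-1)^3 = +1.
v=7: a=7^-2·(≡5), b=7^-2·(≡5) mod 7; (5|7)=-1, (5|7)=-1; (−1)^{-2·-2·3}·(-1)^-2·(-1)^-2 = +1.
v=11: a=11^2·(≡2), b=11^2·(≡7) mod 11; (2|11)=-1, (7|11)=-1; (−1)^{2·2·5}·(-1)^2·(-1)^2 = +1.
v=2: v_2(a)=6, v_2(b)=9; units ≡ 3, 7 (mod 8); ε·ε+αω+βω = 1·1+6·0+9·1 ≡ 0  ⇒  (a,b)_2 = +1.
v=23: a=23^1·(≡13), b=23^2·(≡10) mod 23; (13|23)=+1, (10|23)=-1; (−1)^{1·2·11}·(+1)^2·(-1)^1 = -1.
v=5: a=5^0·(≡4), b=5^-1·(≡1) mod 5; (4|5)=+1, (1|5)=+1; (−1)^{0·-1·2}·(+1)^-1·(+1)^0 = +1.
v=31: a=31^1·(≡1), b=31^2·(≡26) mod 31; (1|31)=+1, (26|31)=-1; (−1)^{1·2·15}·(+1)^2·(-1)^1 = -1.
v=29: a=29^1·(≡25), b=29^2·(≡26) mod 29; (25|29)=+1, (26|29)=-1; (−1)^{1·2·14}·(+1)^2·(-1)^1 = -1.
|Ram(-351509, 3230)| = 4, even; anisotropic at {19, 23, 29, 31}.

[19, 23, 29, 31]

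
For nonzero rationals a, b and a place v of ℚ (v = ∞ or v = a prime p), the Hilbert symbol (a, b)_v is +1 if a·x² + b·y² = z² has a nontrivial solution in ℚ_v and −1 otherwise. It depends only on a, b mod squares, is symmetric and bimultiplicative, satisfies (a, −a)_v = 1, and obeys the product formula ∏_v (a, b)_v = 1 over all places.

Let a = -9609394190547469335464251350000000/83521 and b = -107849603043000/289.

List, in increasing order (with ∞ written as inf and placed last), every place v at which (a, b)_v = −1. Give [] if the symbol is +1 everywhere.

(a, b) ≡ (-33046, -4030) mod (ℚ^×)²; places V = {2, 3, 5, 7, 13, 17, 19, 31, 41, ∞}.
(a,b)_31: α=3, u≡25; β=1, v≡7 (mod 31); (25|31)=+1, (7|31)=+1; sign (−1)^1·+1^1·+1^3 = -1.
(a,b)_2: α=7, β=3; u≡5, v≡1 (mod 8); ε(u)ε(v)=0·0, αω(v)=7·0, βω(u)=3·1; sum ≡ 1  ⇒  -1.
(a,b)_17: α=-4, u≡16; β=-2, v≡16 (mod 17); (16|17)=+1, (16|17)=+1; sign (−1)^0·+1^-2·+1^-4 = +1.
(a,b)_13: α=3, u≡5; β=1, v≡7 (mod 13); (5|13)=-1, (7|13)=-1; sign (−1)^0·-1^1·-1^3 = +1.
(a,b)_7: α=4, u≡2; β=2, v≡2 (mod 7); (2|7)=+1, (2|7)=+1; sign (−1)^0·+1^2·+1^4 = +1.
(a,b)_19: α=4, u≡10; β=2, v≡5 (mod 19); (10|19)=-1, (5|19)=+1; sign (−1)^0·-1^2·+1^4 = +1.
(a,b)_∞: sgn(-33046)=−, sgn(-4030)=−, so -1.
(a,b)_41: α=5, u≡38; β=2, v≡11 (mod 41); (38|41)=-1, (11|41)=-1; sign (−1)^0·-1^2·-1^5 = -1.
(a,b)_3: α=4, u≡2; β=2, v≡2 (mod 3); (2|3)=-1, (2|3)=-1; sign (−1)^0·-1^2·-1^4 = +1.
(a,b)_5: α=8, u≡4; β=3, v≡4 (mod 5); (4|5)=+1, (4|5)=+1; sign (−1)^0·+1^3·+1^8 = +1.
Ram(-33046, -4030) = {2, 31, 41, ∞}; no ℚ_2-point on the conic.

[2, 31, 41, inf]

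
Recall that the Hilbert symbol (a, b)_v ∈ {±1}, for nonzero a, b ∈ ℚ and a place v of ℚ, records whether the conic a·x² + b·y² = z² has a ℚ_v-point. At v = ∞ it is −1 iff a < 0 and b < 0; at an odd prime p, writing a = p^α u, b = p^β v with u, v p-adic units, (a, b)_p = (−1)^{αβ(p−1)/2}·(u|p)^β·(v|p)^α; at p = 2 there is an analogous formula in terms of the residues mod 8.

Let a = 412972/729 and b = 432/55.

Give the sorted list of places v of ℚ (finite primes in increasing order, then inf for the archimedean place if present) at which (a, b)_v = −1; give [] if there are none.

[5, 11]

Mod squares: a ≡ 43, b ≡ 165. Check v ∈ {∞, 2, 3, 5, 7, 11, 43}.
v=5: a=5^0·(≡3), b=5^-1·(≡2) mod 5; (3|5)=-1, (2|5)=-1; (−1)^{0·-1·2}·(-1)^-1·(-1)^0 = -1.
v=43: a=43^1·(≡14), b=43^0·(≡36) mod 43; (14|43)=+1, (36|43)=+1; (−1)^{1·0·21}·(+1)^0·(+1)^1 = +1.
v=2: v_2(a)=2, v_2(b)=4; units ≡ 3, 5 (mod 8); ε·ε+αω+βω = 1·0+2·1+4·1 ≡ 0  ⇒  (a,b)_2 = +1.
v=3: a=3^-6·(≡1), b=3^3·(≡1) mod 3; (1|3)=+1, (1|3)=+1; (−1)^{-6·3·1}·(+1)^3·(+1)^-6 = +1.
v=11: a=11^0·(≡7), b=11^-1·(≡5) mod 11; (7|11)=-1, (5|11)=+1; (−1)^{0·-1·5}·(-1)^-1·(+1)^0 = -1.
v=∞: 43 > 0 and 165 > 0  ⇒  (a,b)_∞ = +1.
v=7: a=7^4·(≡4), b=7^0·(≡2) mod 7; (4|7)=+1, (2|7)=+1; (−1)^{4·0·3}·(+1)^0·(+1)^4 = +1.
(43, 165 / ℚ) ramifies at {5, 11}: a division algebra.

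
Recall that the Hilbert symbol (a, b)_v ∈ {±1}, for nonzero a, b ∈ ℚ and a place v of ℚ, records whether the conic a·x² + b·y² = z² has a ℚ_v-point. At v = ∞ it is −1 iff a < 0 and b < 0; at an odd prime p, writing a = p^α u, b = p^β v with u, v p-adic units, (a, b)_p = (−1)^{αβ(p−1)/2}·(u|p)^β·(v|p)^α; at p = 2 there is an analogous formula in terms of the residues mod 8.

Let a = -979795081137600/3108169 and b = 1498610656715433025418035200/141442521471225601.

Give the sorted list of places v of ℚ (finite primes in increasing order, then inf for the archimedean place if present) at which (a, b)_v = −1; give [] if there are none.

[7, 17]

Mod squares: a ≡ -39, b ≡ 9282. Check v ∈ {∞, 2, 3, 5, 7, 11, 13, 17, 41, 43}.
v=13: a=13^3·(≡4), b=13^7·(≡1) mod 13; (4|13)=+1, (1|13)=+1; (−1)^{3·7·6}·(+1)^7·(+1)^3 = +1.
v=11: a=11^0·(≡1), b=11^-4·(≡4) mod 11; (1|11)=+1, (4|11)=+1; (−1)^{0·-4·5}·(+1)^-4·(+1)^0 = +1.
v=43: a=43^-2·(≡10), b=43^-4·(≡29) mod 43; (10|43)=+1, (29|43)=-1; (−1)^{-2·-4·21}·(+1)^-4·(-1)^-2 = +1.
v=5: a=5^2·(≡4), b=5^2·(≡3) mod 5; (4|5)=+1, (3|5)=-1; (−1)^{2·2·2}·(+1)^2·(-1)^2 = +1.
v=7: a=7^2·(≡6), b=7^5·(≡5) mod 7; (6|7)=-1, (5|7)=-1; (−1)^{2·5·3}·(-1)^5·(-1)^2 = -1.
v=2: v_2(a)=6, v_2(b)=21; units ≡ 1, 1 (mod 8); ε·ε+αω+βω = 0·0+6·0+21·0 ≡ 0  ⇒  (a,b)_2 = +1.
v=3: a=3^9·(≡2), b=3^13·(≡1) mod 3; (2|3)=-1, (1|3)=+1; (−1)^{9·13·1}·(-1)^13·(+1)^9 = +1.
v=41: a=41^-2·(≡40), b=41^-4·(≡20) mod 41; (40|41)=+1, (20|41)=+1; (−1)^{-2·-4·20}·(+1)^-4·(+1)^-2 = +1.
v=∞: -39 < 0 and 9282 > 0  ⇒  (a,b)_∞ = +1.
v=17: a=17^2·(≡11), b=17^1·(≡1) mod 17; (11|17)=-1, (1|17)=+1; (−1)^{2·1·8}·(-1)^1·(+1)^2 = -1.
Ram(-39, 9282) = {7, 17}; no ℚ_7-point on the conic.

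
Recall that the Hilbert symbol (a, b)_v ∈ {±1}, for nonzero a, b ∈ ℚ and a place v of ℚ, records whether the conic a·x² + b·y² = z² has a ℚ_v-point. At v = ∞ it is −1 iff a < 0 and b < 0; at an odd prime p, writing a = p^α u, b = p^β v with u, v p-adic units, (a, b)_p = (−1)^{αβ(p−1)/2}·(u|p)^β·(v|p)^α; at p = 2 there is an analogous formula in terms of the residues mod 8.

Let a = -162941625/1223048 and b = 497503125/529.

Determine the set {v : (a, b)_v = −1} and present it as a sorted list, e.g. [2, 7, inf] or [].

Mod squares: a ≡ -1330, b ≡ 5. Check v ∈ {∞, 2, 3, 5, 7, 11, 17, 19, 23}.
v=19: a=19^1·(≡16), b=19^2·(≡7) mod 19; (16|19)=+1, (7|19)=+1; (−1)^{1·2·9}·(+1)^2·(+1)^1 = +1.
v=∞: -1330 < 0 and 5 > 0  ⇒  (a,b)_∞ = +1.
v=23: a=23^-2·(≡1), b=23^-2·(≡15) mod 23; (1|23)=+1, (15|23)=-1; (−1)^{-2·-2·11}·(+1)^-2·(-1)^-2 = +1.
v=5: a=5^3·(≡4), b=5^5·(≡4) mod 5; (4|5)=+1, (4|5)=+1; (−1)^{3·5·2}·(+1)^5·(+1)^3 = +1.
v=7: a=7^1·(≡5), b=7^2·(≡6) mod 7; (5|7)=-1, (6|7)=-1; (−1)^{1·2·3}·(-1)^2·(-1)^1 = -1.
v=11: a=11^2·(≡3), b=11^0·(≡9) mod 11; (3|11)=+1, (9|11)=+1; (−1)^{2·0·5}·(+1)^0·(+1)^2 = +1.
v=3: a=3^4·(≡2), b=3^2·(≡2) mod 3; (2|3)=-1, (2|3)=-1; (−1)^{4·2·1}·(-1)^2·(-1)^4 = +1.
v=2: v_2(a)=-3, v_2(b)=0; units ≡ 7, 5 (mod 8); ε·ε+αω+βω = 1·0+-3·1+0·0 ≡ 1  ⇒  (a,b)_2 = -1.
v=17: a=17^-2·(≡8), b=17^0·(≡6) mod 17; (8|17)=+1, (6|17)=-1; (−1)^{-2·0·8}·(+1)^0·(-1)^-2 = +1.
(-1330, 5 / ℚ) ramifies at {2, 7}: a division algebra.

[2, 7]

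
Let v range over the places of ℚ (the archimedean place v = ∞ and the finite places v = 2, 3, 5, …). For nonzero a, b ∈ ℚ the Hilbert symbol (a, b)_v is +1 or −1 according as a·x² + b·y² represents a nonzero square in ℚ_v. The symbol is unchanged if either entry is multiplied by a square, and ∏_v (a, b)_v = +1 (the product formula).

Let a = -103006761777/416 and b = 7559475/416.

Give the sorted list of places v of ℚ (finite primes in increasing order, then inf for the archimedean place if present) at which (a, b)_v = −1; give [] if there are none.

(a, b) ≡ (-442, 1326) mod (ℚ^×)²; places V = {2, 3, 5, 7, 11, 13, 17, 31, ∞}.
(a,b)_7: α=0, u≡6; β=2, v≡3 (mod 7); (6|7)=-1, (3|7)=-1; sign (−1)^0·-1^2·-1^0 = +1.
(a,b)_17: α=1, u≡8; β=1, v≡5 (mod 17); (8|17)=+1, (5|17)=-1; sign (−1)^0·+1^1·-1^1 = -1.
(a,b)_3: α=8, u≡2; β=1, v≡1 (mod 3); (2|3)=-1, (1|3)=+1; sign (−1)^0·-1^1·+1^8 = -1.
(a,b)_∞: sgn(-442)=−, sgn(1326)=+, so +1.
(a,b)_2: α=-5, β=-5; u≡3, v≡7 (mod 8); ε(u)ε(v)=1·1, αω(v)=-5·0, βω(u)=-5·1; sum ≡ 0  ⇒  +1.
(a,b)_31: α=4, u≡12; β=0, v≡12 (mod 31); (12|31)=-1, (12|31)=-1; sign (−1)^0·-1^0·-1^4 = +1.
(a,b)_5: α=0, u≡3; β=2, v≡4 (mod 5); (3|5)=-1, (4|5)=+1; sign (−1)^0·-1^2·+1^0 = +1.
(a,b)_13: α=-1, u≡7; β=-1, v≡11 (mod 13); (7|13)=-1, (11|13)=-1; sign (−1)^0·-1^-1·-1^-1 = +1.
(a,b)_11: α=0, u≡9; β=2, v≡8 (mod 11); (9|11)=+1, (8|11)=-1; sign (−1)^0·+1^2·-1^0 = +1.
|Ram(-442, 1326)| = 2, even; anisotropic at {3, 17}.

[3, 17]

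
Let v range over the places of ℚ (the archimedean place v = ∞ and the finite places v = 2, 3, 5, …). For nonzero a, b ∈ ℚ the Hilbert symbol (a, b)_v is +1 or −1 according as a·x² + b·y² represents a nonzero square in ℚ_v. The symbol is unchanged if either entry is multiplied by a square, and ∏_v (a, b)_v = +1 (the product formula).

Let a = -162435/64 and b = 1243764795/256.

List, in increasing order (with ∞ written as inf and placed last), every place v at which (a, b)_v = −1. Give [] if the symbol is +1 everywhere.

(a, b) ≡ (-3315, 150195) mod (ℚ^×)²; places V = {2, 3, 5, 7, 13, 17, 19, 31, ∞}.
(a,b)_2: α=-6, β=-8; u≡5, v≡3 (mod 8); ε(u)ε(v)=0·1, αω(v)=-6·1, βω(u)=-8·1; sum ≡ 0  ⇒  +1.
(a,b)_19: α=0, u≡13; β=1, v≡6 (mod 19); (13|19)=-1, (6|19)=+1; sign (−1)^0·-1^1·+1^0 = -1.
(a,b)_∞: sgn(-3315)=−, sgn(150195)=+, so +1.
(a,b)_3: α=1, u≡2; β=1, v≡1 (mod 3); (2|3)=-1, (1|3)=+1; sign (−1)^1·-1^1·+1^1 = +1.
(a,b)_31: α=0, u≡18; β=1, v≡20 (mod 31); (18|31)=+1, (20|31)=+1; sign (−1)^0·+1^1·+1^0 = +1.
(a,b)_5: α=1, u≡2; β=1, v≡4 (mod 5); (2|5)=-1, (4|5)=+1; sign (−1)^0·-1^1·+1^1 = -1.
(a,b)_7: α=2, u≡3; β=2, v≡6 (mod 7); (3|7)=-1, (6|7)=-1; sign (−1)^0·-1^2·-1^2 = +1.
(a,b)_13: α=1, u≡2; β=2, v≡11 (mod 13); (2|13)=-1, (11|13)=-1; sign (−1)^0·-1^2·-1^1 = -1.
(a,b)_17: α=1, u≡13; β=1, v≡7 (mod 17); (13|17)=+1, (7|17)=-1; sign (−1)^0·+1^1·-1^1 = -1.
Ram(-3315, 150195) = {5, 13, 17, 19}; no ℚ_5-point on the conic.

[5, 13, 17, 19]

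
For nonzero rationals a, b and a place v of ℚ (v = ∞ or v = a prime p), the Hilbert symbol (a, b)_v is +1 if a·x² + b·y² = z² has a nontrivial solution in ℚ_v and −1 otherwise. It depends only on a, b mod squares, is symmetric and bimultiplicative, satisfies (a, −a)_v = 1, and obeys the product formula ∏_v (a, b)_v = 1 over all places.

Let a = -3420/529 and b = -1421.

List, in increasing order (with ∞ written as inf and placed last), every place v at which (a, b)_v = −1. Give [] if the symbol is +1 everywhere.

[29, inf]

Mod squares: a ≡ -95, b ≡ -29. Check v ∈ {∞, 2, 3, 5, 7, 19, 23, 29}.
v=29: a=29^0·(≡21), b=29^1·(≡9) mod 29; (21|29)=-1, (9|29)=+1; (−1)^{0·1·14}·(-1)^1·(+1)^0 = -1.
v=3: a=3^2·(≡1), b=3^0·(≡1) mod 3; (1|3)=+1, (1|3)=+1; (−1)^{2·0·1}·(+1)^0·(+1)^2 = +1.
v=19: a=19^1·(≡3), b=19^0·(≡4) mod 19; (3|19)=-1, (4|19)=+1; (−1)^{1·0·9}·(-1)^0·(+1)^1 = +1.
v=7: a=7^0·(≡6), b=7^2·(≡6) mod 7; (6|7)=-1, (6|7)=-1; (−1)^{0·2·3}·(-1)^2·(-1)^0 = +1.
v=∞: -95 < 0 and -29 < 0  ⇒  (a,b)_∞ = -1.
v=2: v_2(a)=2, v_2(b)=0; units ≡ 1, 3 (mod 8); ε·ε+αω+βω = 0·1+2·1+0·0 ≡ 0  ⇒  (a,b)_2 = +1.
v=23: a=23^-2·(≡7), b=23^0·(≡5) mod 23; (7|23)=-1, (5|23)=-1; (−1)^{-2·0·11}·(-1)^0·(-1)^-2 = +1.
v=5: a=5^1·(≡4), b=5^0·(≡4) mod 5; (4|5)=+1, (4|5)=+1; (−1)^{1·0·2}·(+1)^0·(+1)^1 = +1.
(-95, -29 / ℚ) ramifies at {29, ∞}: a division algebra.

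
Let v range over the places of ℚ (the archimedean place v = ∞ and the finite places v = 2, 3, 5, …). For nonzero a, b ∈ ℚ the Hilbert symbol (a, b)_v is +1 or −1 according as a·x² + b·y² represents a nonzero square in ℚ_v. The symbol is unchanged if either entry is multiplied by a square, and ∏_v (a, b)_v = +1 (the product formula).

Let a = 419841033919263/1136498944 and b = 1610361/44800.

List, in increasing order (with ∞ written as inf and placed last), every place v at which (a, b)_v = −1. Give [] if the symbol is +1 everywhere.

Mod squares: a ≡ 47, b ≡ 7. Check v ∈ {∞, 2, 3, 5, 7, 11, 41, 43, 47}.
v=11: a=11^2·(≡9), b=11^0·(≡2) mod 11; (9|11)=+1, (2|11)=-1; (−1)^{2·0·5}·(+1)^0·(-1)^2 = +1.
v=5: a=5^0·(≡2), b=5^-2·(≡3) mod 5; (2|5)=-1, (3|5)=-1; (−1)^{0·-2·2}·(-1)^-2·(-1)^0 = +1.
v=41: a=41^2·(≡14), b=41^0·(≡6) mod 41; (14|41)=-1, (6|41)=-1; (−1)^{2·0·20}·(-1)^0·(-1)^2 = +1.
v=3: a=3^2·(≡2), b=3^6·(≡1) mod 3; (2|3)=-1, (1|3)=+1; (−1)^{2·6·1}·(-1)^6·(+1)^2 = +1.
v=43: a=43^-2·(≡11), b=43^0·(≡34) mod 43; (11|43)=+1, (34|43)=-1; (−1)^{-2·0·21}·(+1)^0·(-1)^-2 = +1.
v=47: a=47^5·(≡17), b=47^2·(≡34) mod 47; (17|47)=+1, (34|47)=+1; (−1)^{5·2·23}·(+1)^2·(+1)^5 = +1.
v=2: v_2(a)=-8, v_2(b)=-8; units ≡ 7, 7 (mod 8); ε·ε+αω+βω = 1·1+-8·0+-8·0 ≡ 1  ⇒  (a,b)_2 = -1.
v=7: a=7^-4·(≡3), b=7^-1·(≡2) mod 7; (3|7)=-1, (2|7)=+1; (−1)^{-4·-1·3}·(-1)^-1·(+1)^-4 = -1.
v=∞: 47 > 0 and 7 > 0  ⇒  (a,b)_∞ = +1.
Ram(47, 7) = {2, 7}; no ℚ_2-point on the conic.

[2, 7]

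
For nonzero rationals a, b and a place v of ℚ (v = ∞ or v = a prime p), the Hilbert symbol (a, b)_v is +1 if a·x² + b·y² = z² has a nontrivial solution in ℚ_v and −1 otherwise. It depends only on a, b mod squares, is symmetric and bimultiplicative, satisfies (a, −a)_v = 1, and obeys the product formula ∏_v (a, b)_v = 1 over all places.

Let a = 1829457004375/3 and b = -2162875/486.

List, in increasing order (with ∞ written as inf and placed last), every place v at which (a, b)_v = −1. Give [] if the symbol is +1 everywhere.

(a, b) ≡ (21, -4290) mod (ℚ^×)²; places V = {2, 3, 5, 7, 11, 13, ∞}.
(a,b)_∞: sgn(21)=+, sgn(-4290)=−, so +1.
(a,b)_3: α=-1, u≡1; β=-5, v≡1 (mod 3); (1|3)=+1, (1|3)=+1; sign (−1)^1·+1^-5·+1^-1 = -1.
(a,b)_5: α=4, u≡4; β=3, v≡2 (mod 5); (4|5)=+1, (2|5)=-1; sign (−1)^0·+1^3·-1^4 = +1.
(a,b)_2: α=0, β=-1; u≡5, v≡7 (mod 8); ε(u)ε(v)=0·1, αω(v)=0·0, βω(u)=-1·1; sum ≡ 1  ⇒  -1.
(a,b)_13: α=4, u≡7; β=1, v≡5 (mod 13); (7|13)=-1, (5|13)=-1; sign (−1)^0·-1^1·-1^4 = -1.
(a,b)_7: α=1, u≡5; β=0, v≡2 (mod 7); (5|7)=-1, (2|7)=+1; sign (−1)^0·-1^0·+1^1 = +1.
(a,b)_11: α=4, u≡6; β=3, v≡7 (mod 11); (6|11)=-1, (7|11)=-1; sign (−1)^0·-1^3·-1^4 = -1.
Ram(21, -4290) = {2, 3, 11, 13}; no ℚ_2-point on the conic.

[2, 3, 11, 13]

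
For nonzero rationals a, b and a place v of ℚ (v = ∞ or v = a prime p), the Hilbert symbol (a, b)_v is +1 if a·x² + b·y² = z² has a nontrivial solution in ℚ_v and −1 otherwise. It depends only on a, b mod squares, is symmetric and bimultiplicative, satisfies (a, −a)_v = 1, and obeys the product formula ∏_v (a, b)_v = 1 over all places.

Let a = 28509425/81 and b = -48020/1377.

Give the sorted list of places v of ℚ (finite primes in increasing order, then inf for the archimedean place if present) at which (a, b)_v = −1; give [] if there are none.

Mod squares: a ≡ 17, b ≡ -85. Check v ∈ {∞, 2, 3, 5, 7, 17, 37}.
v=37: a=37^2·(≡15), b=37^0·(≡10) mod 37; (15|37)=-1, (10|37)=+1; (−1)^{2·0·18}·(-1)^0·(+1)^2 = +1.
v=5: a=5^2·(≡2), b=5^1·(≡3) mod 5; (2|5)=-1, (3|5)=-1; (−1)^{2·1·2}·(-1)^1·(-1)^2 = -1.
v=2: v_2(a)=0, v_2(b)=2; units ≡ 1, 3 (mod 8); ε·ε+αω+βω = 0·1+0·1+2·0 ≡ 0  ⇒  (a,b)_2 = +1.
v=17: a=17^1·(≡2), b=17^-1·(≡3) mod 17; (2|17)=+1, (3|17)=-1; (−1)^{1·-1·8}·(+1)^-1·(-1)^1 = -1.
v=∞: 17 > 0 and -85 < 0  ⇒  (a,b)_∞ = +1.
v=7: a=7^2·(≡5), b=7^4·(≡3) mod 7; (5|7)=-1, (3|7)=-1; (−1)^{2·4·3}·(-1)^4·(-1)^2 = +1.
v=3: a=3^-4·(≡2), b=3^-4·(≡2) mod 3; (2|3)=-1, (2|3)=-1; (−1)^{-4·-4·1}·(-1)^-4·(-1)^-4 = +1.
Ram(17, -85) = {5, 17}; no ℚ_5-point on the conic.

[5, 17]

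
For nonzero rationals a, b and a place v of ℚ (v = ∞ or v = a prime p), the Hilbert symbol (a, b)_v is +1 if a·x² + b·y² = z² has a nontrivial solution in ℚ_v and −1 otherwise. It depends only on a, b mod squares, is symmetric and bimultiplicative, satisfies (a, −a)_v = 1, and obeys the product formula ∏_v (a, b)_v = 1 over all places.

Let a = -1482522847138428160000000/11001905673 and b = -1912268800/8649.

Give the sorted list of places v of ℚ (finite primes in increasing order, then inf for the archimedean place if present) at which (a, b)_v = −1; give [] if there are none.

[3, 5, 17, inf]

Mod squares: a ≡ -2805, b ≡ -442. Check v ∈ {∞, 2, 3, 5, 11, 13, 17, 19, 31}.
v=5: a=5^7·(≡4), b=5^2·(≡2) mod 5; (4|5)=+1, (2|5)=-1; (−1)^{7·2·2}·(+1)^2·(-1)^7 = -1.
v=3: a=3^-1·(≡1), b=3^-2·(≡2) mod 3; (1|3)=+1, (2|3)=-1; (−1)^{-1·-2·1}·(+1)^-2·(-1)^-1 = -1.
v=2: v_2(a)=14, v_2(b)=11; units ≡ 3, 3 (mod 8); ε·ε+αω+βω = 1·1+14·1+11·1 ≡ 0  ⇒  (a,b)_2 = +1.
v=31: a=31^-4·(≡8), b=31^-2·(≡23) mod 31; (8|31)=+1, (23|31)=-1; (−1)^{-4·-2·15}·(+1)^-2·(-1)^-4 = +1.
v=19: a=19^-2·(≡6), b=19^0·(≡8) mod 19; (6|19)=+1, (8|19)=-1; (−1)^{-2·0·9}·(+1)^0·(-1)^-2 = +1.
v=17: a=17^5·(≡11), b=17^1·(≡13) mod 17; (11|17)=-1, (13|17)=+1; (−1)^{5·1·8}·(-1)^1·(+1)^5 = -1.
v=13: a=13^8·(≡1), b=13^3·(≡7) mod 13; (1|13)=+1, (7|13)=-1; (−1)^{8·3·6}·(+1)^3·(-1)^8 = +1.
v=∞: -2805 < 0 and -442 < 0  ⇒  (a,b)_∞ = -1.
v=11: a=11^-1·(≡4), b=11^0·(≡3) mod 11; (4|11)=+1, (3|11)=+1; (−1)^{-1·0·5}·(+1)^0·(+1)^-1 = +1.
|Ram(-2805, -442)| = 4, even; anisotropic at {3, 5, 17, ∞}.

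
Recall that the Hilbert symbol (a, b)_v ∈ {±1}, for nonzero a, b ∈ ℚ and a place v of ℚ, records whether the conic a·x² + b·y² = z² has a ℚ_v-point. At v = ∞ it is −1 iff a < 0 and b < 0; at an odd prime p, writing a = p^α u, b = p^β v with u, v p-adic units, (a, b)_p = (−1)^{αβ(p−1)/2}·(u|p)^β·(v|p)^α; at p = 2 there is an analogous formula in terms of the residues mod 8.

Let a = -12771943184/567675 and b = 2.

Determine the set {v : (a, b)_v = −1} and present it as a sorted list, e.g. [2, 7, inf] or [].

Mod squares: a ≡ -3003, b ≡ 2. Check v ∈ {∞, 2, 3, 5, 7, 11, 13, 19, 29, 47}.
v=47: a=47^2·(≡13), b=47^0·(≡2) mod 47; (13|47)=-1, (2|47)=+1; (−1)^{2·0·23}·(-1)^0·(+1)^2 = +1.
v=2: v_2(a)=4, v_2(b)=1; units ≡ 5, 1 (mod 8); ε·ε+αω+βω = 0·0+4·0+1·1 ≡ 1  ⇒  (a,b)_2 = -1.
v=7: a=7^1·(≡3), b=7^0·(≡2) mod 7; (3|7)=-1, (2|7)=+1; (−1)^{1·0·3}·(-1)^0·(+1)^1 = +1.
v=29: a=29^-2·(≡22), b=29^0·(≡2) mod 29; (22|29)=+1, (2|29)=-1; (−1)^{-2·0·14}·(+1)^0·(-1)^-2 = +1.
v=13: a=13^1·(≡12), b=13^0·(≡2) mod 13; (12|13)=+1, (2|13)=-1; (−1)^{1·0·6}·(+1)^0·(-1)^1 = -1.
v=5: a=5^-2·(≡3), b=5^0·(≡2) mod 5; (3|5)=-1, (2|5)=-1; (−1)^{-2·0·2}·(-1)^0·(-1)^-2 = +1.
v=19: a=19^2·(≡2), b=19^0·(≡2) mod 19; (2|19)=-1, (2|19)=-1; (−1)^{2·0·9}·(-1)^0·(-1)^2 = +1.
v=11: a=11^1·(≡8), b=11^0·(≡2) mod 11; (8|11)=-1, (2|11)=-1; (−1)^{1·0·5}·(-1)^0·(-1)^1 = -1.
v=∞: -3003 < 0 and 2 > 0  ⇒  (a,b)_∞ = +1.
v=3: a=3^-3·(≡1), b=3^0·(≡2) mod 3; (1|3)=+1, (2|3)=-1; (−1)^{-3·0·1}·(+1)^0·(-1)^-3 = -1.
|Ram(-3003, 2)| = 4, even; anisotropic at {2, 3, 11, 13}.

[2, 3, 11, 13]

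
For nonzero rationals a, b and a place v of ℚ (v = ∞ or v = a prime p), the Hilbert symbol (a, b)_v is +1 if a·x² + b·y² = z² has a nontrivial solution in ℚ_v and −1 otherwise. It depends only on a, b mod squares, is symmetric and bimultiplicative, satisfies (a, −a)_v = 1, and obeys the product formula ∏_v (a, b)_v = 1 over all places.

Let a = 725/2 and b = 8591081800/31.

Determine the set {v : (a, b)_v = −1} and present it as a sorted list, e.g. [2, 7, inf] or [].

[2, 31]

(a, b) ≡ (58, 54351742) mod (ℚ^×)²; places V = {2, 5, 7, 19, 29, 31, 37, 43, ∞}.
(a,b)_∞: sgn(58)=+, sgn(54351742)=+, so +1.
(a,b)_43: α=0, u≡40; β=1, v≡16 (mod 43); (40|43)=+1, (16|43)=+1; sign (−1)^0·+1^1·+1^0 = +1.
(a,b)_7: α=0, u≡2; β=2, v≡4 (mod 7); (2|7)=+1, (4|7)=+1; sign (−1)^0·+1^2·+1^0 = +1.
(a,b)_5: α=2, u≡2; β=2, v≡2 (mod 5); (2|5)=-1, (2|5)=-1; sign (−1)^0·-1^2·-1^2 = +1.
(a,b)_19: α=0, u≡11; β=1, v≡4 (mod 19); (11|19)=+1, (4|19)=+1; sign (−1)^0·+1^1·+1^0 = +1.
(a,b)_37: α=0, u≡11; β=1, v≡17 (mod 37); (11|37)=+1, (17|37)=-1; sign (−1)^0·+1^1·-1^0 = +1.
(a,b)_2: α=-1, β=3; u≡5, v≡7 (mod 8); ε(u)ε(v)=0·1, αω(v)=-1·0, βω(u)=3·1; sum ≡ 1  ⇒  -1.
(a,b)_29: α=1, u≡27; β=1, v≡18 (mod 29); (27|29)=-1, (18|29)=-1; sign (−1)^0·-1^1·-1^1 = +1.
(a,b)_31: α=0, u≡6; β=-1, v≡30 (mod 31); (6|31)=-1, (30|31)=-1; sign (−1)^0·-1^-1·-1^0 = -1.
(58, 54351742 / ℚ) ramifies at {2, 31}: a division algebra.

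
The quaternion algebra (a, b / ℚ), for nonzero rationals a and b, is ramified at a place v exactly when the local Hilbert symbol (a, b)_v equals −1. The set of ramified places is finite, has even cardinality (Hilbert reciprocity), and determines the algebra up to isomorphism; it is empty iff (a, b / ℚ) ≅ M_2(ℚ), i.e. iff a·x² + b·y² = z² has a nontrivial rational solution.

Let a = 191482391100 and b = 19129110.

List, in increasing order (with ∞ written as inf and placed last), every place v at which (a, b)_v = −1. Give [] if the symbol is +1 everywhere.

(a, b) ≡ (39, 2310) mod (ℚ^×)²; places V = {2, 3, 5, 7, 11, 13, ∞}.
(a,b)_5: α=2, u≡4; β=1, v≡2 (mod 5); (4|5)=+1, (2|5)=-1; sign (−1)^0·+1^1·-1^2 = +1.
(a,b)_7: α=4, u≡2; β=3, v≡1 (mod 7); (2|7)=+1, (1|7)=+1; sign (−1)^0·+1^3·+1^4 = +1.
(a,b)_2: α=2, β=1; u≡7, v≡3 (mod 8); ε(u)ε(v)=1·1, αω(v)=2·1, βω(u)=1·0; sum ≡ 1  ⇒  -1.
(a,b)_3: α=1, u≡1; β=1, v≡2 (mod 3); (1|3)=+1, (2|3)=-1; sign (−1)^1·+1^1·-1^1 = +1.
(a,b)_13: α=3, u≡10; β=2, v≡12 (mod 13); (10|13)=+1, (12|13)=+1; sign (−1)^0·+1^2·+1^3 = +1.
(a,b)_11: α=2, u≡6; β=1, v≡9 (mod 11); (6|11)=-1, (9|11)=+1; sign (−1)^0·-1^1·+1^2 = -1.
(a,b)_∞: sgn(39)=+, sgn(2310)=+, so +1.
(39, 2310 / ℚ) ramifies at {2, 11}: a division algebra.

[2, 11]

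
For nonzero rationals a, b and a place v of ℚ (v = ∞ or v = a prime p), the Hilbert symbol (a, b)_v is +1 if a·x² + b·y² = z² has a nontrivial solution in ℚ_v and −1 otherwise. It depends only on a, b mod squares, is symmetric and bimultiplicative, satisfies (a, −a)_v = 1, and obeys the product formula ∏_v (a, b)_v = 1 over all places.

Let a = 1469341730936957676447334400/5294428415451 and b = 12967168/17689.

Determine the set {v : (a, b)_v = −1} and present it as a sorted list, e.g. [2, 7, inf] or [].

(a, b) ≡ (448514, 37) mod (ℚ^×)²; places V = {2, 3, 5, 7, 11, 13, 19, 29, 37, ∞}.
(a,b)_13: α=2, u≡4; β=0, v≡5 (mod 13); (4|13)=+1, (5|13)=-1; sign (−1)^0·+1^0·-1^2 = +1.
(a,b)_5: α=2, u≡1; β=0, v≡2 (mod 5); (1|5)=+1, (2|5)=-1; sign (−1)^0·+1^0·-1^2 = +1.
(a,b)_3: α=-8, u≡2; β=0, v≡1 (mod 3); (2|3)=-1, (1|3)=+1; sign (−1)^0·-1^0·+1^-8 = +1.
(a,b)_11: α=1, u≡8; β=0, v≡5 (mod 11); (8|11)=-1, (5|11)=+1; sign (−1)^0·-1^0·+1^1 = +1.
(a,b)_∞: sgn(448514)=+, sgn(37)=+, so +1.
(a,b)_19: α=-3, u≡10; β=-2, v≡13 (mod 19); (10|19)=-1, (13|19)=-1; sign (−1)^0·-1^-2·-1^-3 = -1.
(a,b)_29: α=1, u≡25; β=0, v≡8 (mod 29); (25|29)=+1, (8|29)=-1; sign (−1)^0·+1^0·-1^1 = -1.
(a,b)_37: α=9, u≡14; β=3, v≡36 (mod 37); (14|37)=-1, (36|37)=+1; sign (−1)^0·-1^3·+1^9 = -1.
(a,b)_2: α=23, β=8; u≡1, v≡5 (mod 8); ε(u)ε(v)=0·0, αω(v)=23·1, βω(u)=8·0; sum ≡ 1  ⇒  -1.
(a,b)_7: α=-6, u≡3; β=-2, v≡1 (mod 7); (3|7)=-1, (1|7)=+1; sign (−1)^0·-1^-2·+1^-6 = +1.
|Ram(448514, 37)| = 4, even; anisotropic at {2, 19, 29, 37}.

[2, 19, 29, 37]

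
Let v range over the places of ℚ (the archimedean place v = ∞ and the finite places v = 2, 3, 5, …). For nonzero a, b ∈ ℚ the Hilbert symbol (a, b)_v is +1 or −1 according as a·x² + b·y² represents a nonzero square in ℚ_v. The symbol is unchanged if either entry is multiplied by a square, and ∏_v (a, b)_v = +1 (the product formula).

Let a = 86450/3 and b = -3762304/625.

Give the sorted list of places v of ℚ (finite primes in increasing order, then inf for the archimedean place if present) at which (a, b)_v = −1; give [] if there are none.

Mod squares: a ≡ 10374, b ≡ -58786. Check v ∈ {∞, 2, 3, 5, 7, 13, 17, 19}.
v=5: a=5^2·(≡1), b=5^-4·(≡1) mod 5; (1|5)=+1, (1|5)=+1; (−1)^{2·-4·2}·(+1)^-4·(+1)^2 = +1.
v=7: a=7^1·(≡3), b=7^1·(≡1) mod 7; (3|7)=-1, (1|7)=+1; (−1)^{1·1·3}·(-1)^1·(+1)^1 = +1.
v=2: v_2(a)=1, v_2(b)=7; units ≡ 3, 7 (mod 8); ε·ε+αω+βω = 1·1+1·0+7·1 ≡ 0  ⇒  (a,b)_2 = +1.
v=∞: 10374 > 0 and -58786 < 0  ⇒  (a,b)_∞ = +1.
v=19: a=19^1·(≡3), b=19^1·(≡18) mod 19; (3|19)=-1, (18|19)=-1; (−1)^{1·1·9}·(-1)^1·(-1)^1 = -1.
v=13: a=13^1·(≡11), b=13^1·(≡11) mod 13; (11|13)=-1, (11|13)=-1; (−1)^{1·1·6}·(-1)^1·(-1)^1 = +1.
v=3: a=3^-1·(≡2), b=3^0·(≡2) mod 3; (2|3)=-1, (2|3)=-1; (−1)^{-1·0·1}·(-1)^0·(-1)^-1 = -1.
v=17: a=17^0·(≡13), b=17^1·(≡10) mod 17; (13|17)=+1, (10|17)=-1; (−1)^{0·1·8}·(+1)^1·(-1)^0 = +1.
(10374, -58786 / ℚ) ramifies at {3, 19}: a division algebra.

[3, 19]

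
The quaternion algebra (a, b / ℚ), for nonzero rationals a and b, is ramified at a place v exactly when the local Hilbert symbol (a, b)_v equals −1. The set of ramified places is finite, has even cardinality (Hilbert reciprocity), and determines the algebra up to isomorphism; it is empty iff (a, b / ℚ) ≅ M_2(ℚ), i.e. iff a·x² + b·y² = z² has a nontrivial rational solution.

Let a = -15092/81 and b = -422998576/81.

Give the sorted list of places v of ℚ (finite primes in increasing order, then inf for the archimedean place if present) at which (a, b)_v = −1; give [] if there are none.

[11, inf]

Mod squares: a ≡ -77, b ≡ -91. Check v ∈ {∞, 2, 3, 7, 11, 13}.
v=11: a=11^1·(≡9), b=11^2·(≡8) mod 11; (9|11)=+1, (8|11)=-1; (−1)^{1·2·5}·(+1)^2·(-1)^1 = -1.
v=7: a=7^3·(≡3), b=7^5·(≡1) mod 7; (3|7)=-1, (1|7)=+1; (−1)^{3·5·3}·(-1)^5·(+1)^3 = +1.
v=∞: -77 < 0 and -91 < 0  ⇒  (a,b)_∞ = -1.
v=13: a=13^0·(≡9), b=13^1·(≡8) mod 13; (9|13)=+1, (8|13)=-1; (−1)^{0·1·6}·(+1)^1·(-1)^0 = +1.
v=3: a=3^-4·(≡1), b=3^-4·(≡2) mod 3; (1|3)=+1, (2|3)=-1; (−1)^{-4·-4·1}·(+1)^-4·(-1)^-4 = +1.
v=2: v_2(a)=2, v_2(b)=4; units ≡ 3, 5 (mod 8); ε·ε+αω+βω = 1·0+2·1+4·1 ≡ 0  ⇒  (a,b)_2 = +1.
|Ram(-77, -91)| = 2, even; anisotropic at {11, ∞}.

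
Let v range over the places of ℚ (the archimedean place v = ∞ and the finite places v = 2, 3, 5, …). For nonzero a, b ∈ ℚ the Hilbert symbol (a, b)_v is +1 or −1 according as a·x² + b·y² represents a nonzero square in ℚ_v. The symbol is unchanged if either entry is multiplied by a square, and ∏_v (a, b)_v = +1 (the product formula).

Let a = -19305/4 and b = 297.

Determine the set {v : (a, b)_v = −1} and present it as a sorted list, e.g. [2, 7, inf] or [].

Mod squares: a ≡ -2145, b ≡ 33. Check v ∈ {∞, 2, 3, 5, 11, 13}.
v=3: a=3^3·(≡2), b=3^3·(≡2) mod 3; (2|3)=-1, (2|3)=-1; (−1)^{3·3·1}·(-1)^3·(-1)^3 = -1.
v=5: a=5^1·(≡1), b=5^0·(≡2) mod 5; (1|5)=+1, (2|5)=-1; (−1)^{1·0·2}·(+1)^0·(-1)^1 = -1.
v=∞: -2145 < 0 and 33 > 0  ⇒  (a,b)_∞ = +1.
v=11: a=11^1·(≡4), b=11^1·(≡5) mod 11; (4|11)=+1, (5|11)=+1; (−1)^{1·1·5}·(+1)^1·(+1)^1 = -1.
v=13: a=13^1·(≡9), b=13^0·(≡11) mod 13; (9|13)=+1, (11|13)=-1; (−1)^{1·0·6}·(+1)^0·(-1)^1 = -1.
v=2: v_2(a)=-2, v_2(b)=0; units ≡ 7, 1 (mod 8); ε·ε+αω+βω = 1·0+-2·0+0·0 ≡ 0  ⇒  (a,b)_2 = +1.
(-2145, 33 / ℚ) ramifies at {3, 5, 11, 13}: a division algebra.

[3, 5, 11, 13]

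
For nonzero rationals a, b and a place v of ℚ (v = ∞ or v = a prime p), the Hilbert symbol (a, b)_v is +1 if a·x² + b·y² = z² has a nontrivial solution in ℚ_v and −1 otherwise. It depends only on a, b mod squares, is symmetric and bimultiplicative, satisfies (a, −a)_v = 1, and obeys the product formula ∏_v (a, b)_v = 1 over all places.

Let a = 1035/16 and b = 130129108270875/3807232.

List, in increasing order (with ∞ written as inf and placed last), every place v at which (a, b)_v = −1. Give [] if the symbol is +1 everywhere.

[2, 5, 7, 23]

(a, b) ≡ (115, 770) mod (ℚ^×)²; places V = {2, 3, 5, 7, 11, 13, 23, ∞}.
(a,b)_2: α=-4, β=-11; u≡3, v≡1 (mod 8); ε(u)ε(v)=1·0, αω(v)=-4·0, βω(u)=-11·1; sum ≡ 1  ⇒  -1.
(a,b)_3: α=2, u≡1; β=12, v≡2 (mod 3); (1|3)=+1, (2|3)=-1; sign (−1)^0·+1^12·-1^2 = +1.
(a,b)_11: α=0, u≡9; β=-1, v≡4 (mod 11); (9|11)=+1, (4|11)=+1; sign (−1)^0·+1^-1·+1^0 = +1.
(a,b)_5: α=1, u≡2; β=3, v≡1 (mod 5); (2|5)=-1, (1|5)=+1; sign (−1)^0·-1^3·+1^1 = -1.
(a,b)_23: α=1, u≡10; β=4, v≡5 (mod 23); (10|23)=-1, (5|23)=-1; sign (−1)^0·-1^4·-1^1 = -1.
(a,b)_∞: sgn(115)=+, sgn(770)=+, so +1.
(a,b)_7: α=0, u≡3; β=1, v≡6 (mod 7); (3|7)=-1, (6|7)=-1; sign (−1)^0·-1^1·-1^0 = -1.
(a,b)_13: α=0, u≡7; β=-2, v≡1 (mod 13); (7|13)=-1, (1|13)=+1; sign (−1)^0·-1^-2·+1^0 = +1.
Ram(115, 770) = {2, 5, 7, 23}; no ℚ_2-point on the conic.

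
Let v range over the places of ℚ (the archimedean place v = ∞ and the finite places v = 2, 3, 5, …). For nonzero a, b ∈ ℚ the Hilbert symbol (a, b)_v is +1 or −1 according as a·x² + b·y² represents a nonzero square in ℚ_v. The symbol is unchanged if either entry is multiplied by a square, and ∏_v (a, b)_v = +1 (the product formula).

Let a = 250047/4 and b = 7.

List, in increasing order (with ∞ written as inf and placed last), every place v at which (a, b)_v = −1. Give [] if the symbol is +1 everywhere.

[2, 7]

Mod squares: a ≡ 7, b ≡ 7. Check v ∈ {∞, 2, 3, 7}.
v=3: a=3^6·(≡1), b=3^0·(≡1) mod 3; (1|3)=+1, (1|3)=+1; (−1)^{6·0·1}·(+1)^0·(+1)^6 = +1.
v=2: v_2(a)=-2, v_2(b)=0; units ≡ 7, 7 (mod 8); ε·ε+αω+βω = 1·1+-2·0+0·0 ≡ 1  ⇒  (a,b)_2 = -1.
v=7: a=7^3·(≡2), b=7^1·(≡1) mod 7; (2|7)=+1, (1|7)=+1; (−1)^{3·1·3}·(+1)^1·(+1)^3 = -1.
v=∞: 7 > 0 and 7 > 0  ⇒  (a,b)_∞ = +1.
|Ram(7, 7)| = 2, even; anisotropic at {2, 7}.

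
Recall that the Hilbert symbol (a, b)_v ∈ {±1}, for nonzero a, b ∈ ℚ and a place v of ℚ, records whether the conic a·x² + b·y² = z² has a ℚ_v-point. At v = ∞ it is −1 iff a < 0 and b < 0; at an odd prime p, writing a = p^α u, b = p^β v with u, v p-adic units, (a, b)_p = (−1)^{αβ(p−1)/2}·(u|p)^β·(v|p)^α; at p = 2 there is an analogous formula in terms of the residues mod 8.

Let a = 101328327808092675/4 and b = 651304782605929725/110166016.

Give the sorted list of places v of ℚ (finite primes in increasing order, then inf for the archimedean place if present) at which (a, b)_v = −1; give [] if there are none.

[23, 31]

Mod squares: a ≡ 1147, b ≡ 1258629. Check v ∈ {∞, 2, 3, 5, 7, 13, 17, 23, 29, 31, 37, 41}.
v=41: a=41^2·(≡33), b=41^-2·(≡11) mod 41; (33|41)=+1, (11|41)=-1; (−1)^{2·-2·20}·(+1)^-2·(-1)^2 = +1.
v=7: a=7^0·(≡6), b=7^2·(≡2) mod 7; (6|7)=-1, (2|7)=+1; (−1)^{0·2·3}·(-1)^2·(+1)^0 = +1.
v=31: a=31^3·(≡12), b=31^2·(≡3) mod 31; (12|31)=-1, (3|31)=-1; (−1)^{3·2·15}·(-1)^2·(-1)^3 = -1.
v=13: a=13^0·(≡1), b=13^2·(≡11) mod 13; (1|13)=+1, (11|13)=-1; (−1)^{0·2·6}·(+1)^2·(-1)^0 = +1.
v=37: a=37^1·(≡8), b=37^1·(≡15) mod 37; (8|37)=-1, (15|37)=-1; (−1)^{1·1·18}·(-1)^1·(-1)^1 = +1.
v=23: a=23^0·(≡22), b=23^1·(≡1) mod 23; (22|23)=-1, (1|23)=+1; (−1)^{0·1·11}·(-1)^1·(+1)^0 = -1.
v=3: a=3^2·(≡1), b=3^3·(≡2) mod 3; (1|3)=+1, (2|3)=-1; (−1)^{2·3·1}·(+1)^3·(-1)^2 = +1.
v=∞: 1147 > 0 and 1258629 > 0  ⇒  (a,b)_∞ = +1.
v=5: a=5^2·(≡3), b=5^2·(≡4) mod 5; (3|5)=-1, (4|5)=+1; (−1)^{2·2·2}·(-1)^2·(+1)^2 = +1.
v=2: v_2(a)=-2, v_2(b)=-16; units ≡ 3, 5 (mod 8); ε·ε+αω+βω = 1·0+-2·1+-16·1 ≡ 0  ⇒  (a,b)_2 = +1.
v=17: a=17^2·(≡4), b=17^3·(≡13) mod 17; (4|17)=+1, (13|17)=+1; (−1)^{2·3·8}·(+1)^3·(+1)^2 = +1.
v=29: a=29^2·(≡4), b=29^1·(≡19) mod 29; (4|29)=+1, (19|29)=-1; (−1)^{2·1·14}·(+1)^1·(-1)^2 = +1.
|Ram(1147, 1258629)| = 2, even; anisotropic at {23, 31}.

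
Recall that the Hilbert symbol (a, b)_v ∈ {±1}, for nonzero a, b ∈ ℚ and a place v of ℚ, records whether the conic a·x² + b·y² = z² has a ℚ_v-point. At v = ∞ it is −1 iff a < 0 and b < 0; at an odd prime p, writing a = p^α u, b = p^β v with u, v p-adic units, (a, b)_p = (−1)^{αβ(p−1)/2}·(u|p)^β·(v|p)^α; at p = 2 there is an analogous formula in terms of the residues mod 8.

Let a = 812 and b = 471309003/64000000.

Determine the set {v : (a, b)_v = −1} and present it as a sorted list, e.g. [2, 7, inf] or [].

[2, 3, 19, 29]

(a, b) ≡ (203, 627) mod (ℚ^×)²; places V = {2, 3, 5, 7, 11, 17, 19, 29, ∞}.
(a,b)_3: α=0, u≡2; β=3, v≡2 (mod 3); (2|3)=-1, (2|3)=-1; sign (−1)^0·-1^3·-1^0 = -1.
(a,b)_2: α=2, β=-12; u≡3, v≡3 (mod 8); ε(u)ε(v)=1·1, αω(v)=2·1, βω(u)=-12·1; sum ≡ 1  ⇒  -1.
(a,b)_∞: sgn(203)=+, sgn(627)=+, so +1.
(a,b)_11: α=0, u≡9; β=1, v≡7 (mod 11); (9|11)=+1, (7|11)=-1; sign (−1)^0·+1^1·-1^0 = +1.
(a,b)_5: α=0, u≡2; β=-6, v≡3 (mod 5); (2|5)=-1, (3|5)=-1; sign (−1)^0·-1^-6·-1^0 = +1.
(a,b)_17: α=0, u≡13; β=4, v≡9 (mod 17); (13|17)=+1, (9|17)=+1; sign (−1)^0·+1^4·+1^0 = +1.
(a,b)_29: α=1, u≡28; β=0, v≡21 (mod 29); (28|29)=+1, (21|29)=-1; sign (−1)^0·+1^0·-1^1 = -1.
(a,b)_19: α=0, u≡14; β=1, v≡2 (mod 19); (14|19)=-1, (2|19)=-1; sign (−1)^0·-1^1·-1^0 = -1.
(a,b)_7: α=1, u≡4; β=0, v≡4 (mod 7); (4|7)=+1, (4|7)=+1; sign (−1)^0·+1^0·+1^1 = +1.
Ram(203, 627) = {2, 3, 19, 29}; no ℚ_2-point on the conic.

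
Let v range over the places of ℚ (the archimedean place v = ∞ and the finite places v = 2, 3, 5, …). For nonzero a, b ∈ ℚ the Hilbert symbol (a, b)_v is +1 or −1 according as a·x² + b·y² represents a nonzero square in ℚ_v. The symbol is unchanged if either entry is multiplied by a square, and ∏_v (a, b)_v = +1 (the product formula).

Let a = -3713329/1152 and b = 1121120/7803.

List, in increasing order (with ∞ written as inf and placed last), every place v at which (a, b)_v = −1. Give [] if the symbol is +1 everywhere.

(a, b) ≡ (-2, 4290) mod (ℚ^×)²; places V = {2, 3, 5, 7, 11, 13, 17, 41, 47, ∞}.
(a,b)_11: α=0, u≡5; β=1, v≡4 (mod 11); (5|11)=+1, (4|11)=+1; sign (−1)^0·+1^1·+1^0 = +1.
(a,b)_47: α=2, u≡22; β=0, v≡29 (mod 47); (22|47)=-1, (29|47)=-1; sign (−1)^0·-1^0·-1^2 = +1.
(a,b)_5: α=0, u≡3; β=1, v≡3 (mod 5); (3|5)=-1, (3|5)=-1; sign (−1)^0·-1^1·-1^0 = -1.
(a,b)_3: α=-2, u≡1; β=-3, v≡2 (mod 3); (1|3)=+1, (2|3)=-1; sign (−1)^0·+1^-3·-1^-2 = +1.
(a,b)_7: α=0, u≡6; β=2, v≡5 (mod 7); (6|7)=-1, (5|7)=-1; sign (−1)^0·-1^2·-1^0 = +1.
(a,b)_13: α=0, u≡7; β=1, v≡8 (mod 13); (7|13)=-1, (8|13)=-1; sign (−1)^0·-1^1·-1^0 = -1.
(a,b)_17: α=0, u≡9; β=-2, v≡14 (mod 17); (9|17)=+1, (14|17)=-1; sign (−1)^0·+1^-2·-1^0 = +1.
(a,b)_2: α=-7, β=5; u≡7, v≡1 (mod 8); ε(u)ε(v)=1·0, αω(v)=-7·0, βω(u)=5·0; sum ≡ 0  ⇒  +1.
(a,b)_41: α=2, u≡32; β=0, v≡17 (mod 41); (32|41)=+1, (17|41)=-1; sign (−1)^0·+1^0·-1^2 = +1.
(a,b)_∞: sgn(-2)=−, sgn(4290)=+, so +1.
|Ram(-2, 4290)| = 2, even; anisotropic at {5, 13}.

[5, 13]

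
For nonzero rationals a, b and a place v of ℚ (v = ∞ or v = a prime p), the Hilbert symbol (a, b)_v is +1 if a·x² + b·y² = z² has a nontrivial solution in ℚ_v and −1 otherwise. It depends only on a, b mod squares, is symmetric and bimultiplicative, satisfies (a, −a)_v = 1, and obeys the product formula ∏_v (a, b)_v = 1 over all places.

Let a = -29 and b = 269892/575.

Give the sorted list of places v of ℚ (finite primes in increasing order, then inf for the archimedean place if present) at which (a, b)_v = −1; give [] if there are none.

[2, 17, 23, 29]

(a, b) ≡ (-29, 391) mod (ℚ^×)²; places V = {2, 3, 5, 7, 17, 23, 29, ∞}.
(a,b)_7: α=0, u≡6; β=2, v≡6 (mod 7); (6|7)=-1, (6|7)=-1; sign (−1)^0·-1^2·-1^0 = +1.
(a,b)_29: α=1, u≡28; β=0, v≡8 (mod 29); (28|29)=+1, (8|29)=-1; sign (−1)^0·+1^0·-1^1 = -1.
(a,b)_∞: sgn(-29)=−, sgn(391)=+, so +1.
(a,b)_23: α=0, u≡17; β=-1, v≡5 (mod 23); (17|23)=-1, (5|23)=-1; sign (−1)^0·-1^-1·-1^0 = -1.
(a,b)_5: α=0, u≡1; β=-2, v≡4 (mod 5); (1|5)=+1, (4|5)=+1; sign (−1)^0·+1^-2·+1^0 = +1.
(a,b)_3: α=0, u≡1; β=4, v≡1 (mod 3); (1|3)=+1, (1|3)=+1; sign (−1)^0·+1^4·+1^0 = +1.
(a,b)_2: α=0, β=2; u≡3, v≡7 (mod 8); ε(u)ε(v)=1·1, αω(v)=0·0, βω(u)=2·1; sum ≡ 1  ⇒  -1.
(a,b)_17: α=0, u≡5; β=1, v≡12 (mod 17); (5|17)=-1, (12|17)=-1; sign (−1)^0·-1^1·-1^0 = -1.
|Ram(-29, 391)| = 4, even; anisotropic at {2, 17, 23, 29}.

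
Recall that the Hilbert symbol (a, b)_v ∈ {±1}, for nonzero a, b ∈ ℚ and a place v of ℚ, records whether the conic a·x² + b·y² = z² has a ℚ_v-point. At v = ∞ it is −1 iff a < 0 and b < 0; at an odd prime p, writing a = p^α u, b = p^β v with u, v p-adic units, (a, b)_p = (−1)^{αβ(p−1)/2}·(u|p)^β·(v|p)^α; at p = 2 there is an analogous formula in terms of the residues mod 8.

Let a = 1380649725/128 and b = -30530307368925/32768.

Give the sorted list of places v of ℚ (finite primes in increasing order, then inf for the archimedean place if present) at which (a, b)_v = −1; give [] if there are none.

[7, 13]

(a, b) ≡ (1482, -266) mod (ℚ^×)²; places V = {2, 3, 5, 7, 13, 19, ∞}.
(a,b)_13: α=3, u≡4; β=4, v≡11 (mod 13); (4|13)=+1, (11|13)=-1; sign (−1)^0·+1^4·-1^3 = -1.
(a,b)_19: α=1, u≡2; β=1, v≡7 (mod 19); (2|19)=-1, (7|19)=+1; sign (−1)^1·-1^1·+1^1 = +1.
(a,b)_∞: sgn(1482)=+, sgn(-266)=−, so +1.
(a,b)_5: α=2, u≡3; β=2, v≡1 (mod 5); (3|5)=-1, (1|5)=+1; sign (−1)^0·-1^2·+1^2 = +1.
(a,b)_7: α=2, u≡3; β=3, v≡2 (mod 7); (3|7)=-1, (2|7)=+1; sign (−1)^0·-1^3·+1^2 = -1.
(a,b)_3: α=3, u≡2; β=8, v≡1 (mod 3); (2|3)=-1, (1|3)=+1; sign (−1)^0·-1^8·+1^3 = +1.
(a,b)_2: α=-7, β=-15; u≡5, v≡3 (mod 8); ε(u)ε(v)=0·1, αω(v)=-7·1, βω(u)=-15·1; sum ≡ 0  ⇒  +1.
|Ram(1482, -266)| = 2, even; anisotropic at {7, 13}.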